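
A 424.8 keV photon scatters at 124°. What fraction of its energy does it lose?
0.5645 (or 56.45%)

Calculate initial and final photon energies:

Initial: E₀ = 424.8 keV → λ₀ = 2.9186 pm
Compton shift: Δλ = 3.7831 pm
Final wavelength: λ' = 6.7017 pm
Final energy: E' = 185.0032 keV

Fractional energy loss:
(E₀ - E')/E₀ = (424.8000 - 185.0032)/424.8000
= 239.7968/424.8000
= 0.5645
= 56.45%

(Intermediate values are shown rounded; full precision is carried through to the final answer.)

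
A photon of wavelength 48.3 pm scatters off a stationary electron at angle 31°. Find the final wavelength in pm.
48.6466 pm

Using the Compton scattering formula:
λ' = λ + Δλ = λ + λ_C(1 - cos θ)

Given:
- Initial wavelength λ = 48.3 pm
- Scattering angle θ = 31°
- Compton wavelength λ_C ≈ 2.4263 pm

Calculate the shift:
Δλ = 2.4263 × (1 - cos(31°))
Δλ = 2.4263 × 0.1428
Δλ = 0.3466 pm

Final wavelength:
λ' = 48.3 + 0.3466 = 48.6466 pm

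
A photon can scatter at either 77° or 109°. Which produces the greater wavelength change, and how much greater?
109° produces the larger shift by a factor of 1.710

Calculate both shifts using Δλ = λ_C(1 - cos θ):

For θ₁ = 77°:
Δλ₁ = 2.4263 × (1 - cos(77°))
Δλ₁ = 2.4263 × 0.7750
Δλ₁ = 1.8805 pm

For θ₂ = 109°:
Δλ₂ = 2.4263 × (1 - cos(109°))
Δλ₂ = 2.4263 × 1.3256
Δλ₂ = 3.2162 pm

The 109° angle produces the larger shift.
Ratio: 3.2162/1.8805 = 1.710

(Intermediate values are shown rounded; full precision is carried through to the final answer.)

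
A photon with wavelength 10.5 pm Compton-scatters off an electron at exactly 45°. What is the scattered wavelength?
11.2106 pm

Using the Compton formula: λ' = λ + λ_C(1 − cos θ)

For θ = 45°, cos θ = √2/2 (exact) ≈ 0.7071, so:
1 − cos 45° = 1 − (√2/2) ≈ 0.2929

Δλ = λ_C × 0.2929 = 2.4263 × 0.2929 = 0.7106 pm

λ' = 10.5 + 0.7106 = 11.2106 pm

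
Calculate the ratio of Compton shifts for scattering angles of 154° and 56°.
154° produces the larger shift by a factor of 4.308

Calculate both shifts using Δλ = λ_C(1 - cos θ):

For θ₁ = 56°:
Δλ₁ = 2.4263 × (1 - cos(56°))
Δλ₁ = 2.4263 × 0.4408
Δλ₁ = 1.0695 pm

For θ₂ = 154°:
Δλ₂ = 2.4263 × (1 - cos(154°))
Δλ₂ = 2.4263 × 1.8988
Δλ₂ = 4.6071 pm

The 154° angle produces the larger shift.
Ratio: 4.6071/1.0695 = 4.308

(Intermediate values are shown rounded; full precision is carried through to the final answer.)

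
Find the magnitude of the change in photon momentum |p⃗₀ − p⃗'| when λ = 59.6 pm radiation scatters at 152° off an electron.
2.0808e-23 kg·m/s

Photon momentum magnitude is p = h/λ.

Initial momentum:
p₀ = h/λ = 6.6261e-34/5.9600e-11 = 1.1118e-23 kg·m/s

After scattering:
λ' = λ + Δλ = 59.6 + 4.5686 = 64.1686 pm
p' = h/λ' = 6.6261e-34/6.4169e-11 = 1.0326e-23 kg·m/s

Momentum is a vector; the scattered photon's direction makes angle θ = 152° with the incident direction. The magnitude of the vector change Δp⃗ = p⃗₀ − p⃗' is found from the law of cosines:
|Δp⃗|² = p₀² + p'² − 2p₀p'cos θ
|Δp⃗|² = (1.1118e-23)² + (1.0326e-23)² − 2·1.1118e-23·1.0326e-23·cos(152°)
|Δp⃗| = 2.0808e-23 kg·m/s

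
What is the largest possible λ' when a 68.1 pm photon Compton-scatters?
72.9526 pm (at θ = 180°)

The Compton shift is Δλ = λ_C(1 − cos θ).

Since cos θ ranges from −1 to 1, the factor (1 − cos θ) ranges from 0 to 2; the maximum shift occurs at θ = 180° (backscattering):
Δλ_max = 2λ_C = 2 × 2.4263 pm = 4.8526 pm

Maximum scattered wavelength:
λ'_max = λ₀ + Δλ_max = 68.1 + 4.8526 = 72.9526 pm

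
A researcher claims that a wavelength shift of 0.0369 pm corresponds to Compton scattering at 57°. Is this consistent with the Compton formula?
No, inconsistent

Calculate the expected shift for θ = 57°:

Δλ_expected = λ_C(1 - cos(57°))
Δλ_expected = 2.4263 × (1 - cos(57°))
Δλ_expected = 2.4263 × 0.4554
Δλ_expected = 1.1048 pm

Given shift: 0.0369 pm
Expected shift: 1.1048 pm
Difference: 1.0680 pm

The values do not match. The given shift corresponds to θ ≈ 10.0°, not 57°.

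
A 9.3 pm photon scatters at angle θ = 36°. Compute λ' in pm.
9.7634 pm

Using the Compton scattering formula:
λ' = λ + Δλ = λ + λ_C(1 - cos θ)

Given:
- Initial wavelength λ = 9.3 pm
- Scattering angle θ = 36°
- Compton wavelength λ_C ≈ 2.4263 pm

Calculate the shift:
Δλ = 2.4263 × (1 - cos(36°))
Δλ = 2.4263 × 0.1910
Δλ = 0.4634 pm

Final wavelength:
λ' = 9.3 + 0.4634 = 9.7634 pm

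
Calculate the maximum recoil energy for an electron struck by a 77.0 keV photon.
17.8316 keV

Maximum energy transfer occurs at θ = 180° (backscattering).

Initial photon: E₀ = 77.0 keV → λ₀ = 16.1018 pm

Maximum Compton shift (at 180°):
Δλ_max = 2λ_C = 2 × 2.4263 = 4.8526 pm

Final wavelength:
λ' = 16.1018 + 4.8526 = 20.9545 pm

Minimum photon energy (maximum energy to electron):
E'_min = hc/λ' = 59.1684 keV

Maximum electron kinetic energy:
K_max = E₀ - E'_min = 77.0000 - 59.1684 = 17.8316 keV

(Intermediate values are shown rounded; full precision is carried through to the final answer.)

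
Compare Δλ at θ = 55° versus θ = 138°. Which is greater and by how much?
138° produces the larger shift by a factor of 4.088

Calculate both shifts using Δλ = λ_C(1 - cos θ):

For θ₁ = 55°:
Δλ₁ = 2.4263 × (1 - cos(55°))
Δλ₁ = 2.4263 × 0.4264
Δλ₁ = 1.0346 pm

For θ₂ = 138°:
Δλ₂ = 2.4263 × (1 - cos(138°))
Δλ₂ = 2.4263 × 1.7431
Δλ₂ = 4.2294 pm

The 138° angle produces the larger shift.
Ratio: 4.2294/1.0346 = 4.088

(Intermediate values are shown rounded; full precision is carried through to the final answer.)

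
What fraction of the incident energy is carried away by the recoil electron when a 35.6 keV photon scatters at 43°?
0.0184 (or 1.84%)

Calculate initial and final photon energies:

Initial: E₀ = 35.6 keV → λ₀ = 34.8270 pm
Compton shift: Δλ = 0.6518 pm
Final wavelength: λ' = 35.4788 pm
Final energy: E' = 34.9460 keV

Fractional energy loss:
(E₀ - E')/E₀ = (35.6000 - 34.9460)/35.6000
= 0.6540/35.6000
= 0.0184
= 1.84%

(Intermediate values are shown rounded; full precision is carried through to the final answer.)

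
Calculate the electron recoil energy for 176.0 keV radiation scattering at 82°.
40.2487 keV

By energy conservation: K_e = E_initial - E_final

First find the scattered photon energy:
Initial wavelength: λ = hc/E = 7.0446 pm
Compton shift: Δλ = λ_C(1 - cos(82°)) = 2.0886 pm
Final wavelength: λ' = 7.0446 + 2.0886 = 9.1332 pm
Final photon energy: E' = hc/λ' = 135.7513 keV

Electron kinetic energy:
K_e = E - E' = 176.0000 - 135.7513 = 40.2487 keV

(Intermediate values are shown rounded; full precision is carried through to the final answer.)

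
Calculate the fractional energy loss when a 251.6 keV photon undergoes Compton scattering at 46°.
0.1307 (or 13.07%)

Calculate initial and final photon energies:

Initial: E₀ = 251.6 keV → λ₀ = 4.9278 pm
Compton shift: Δλ = 0.7409 pm
Final wavelength: λ' = 5.6687 pm
Final energy: E' = 218.7178 keV

Fractional energy loss:
(E₀ - E')/E₀ = (251.6000 - 218.7178)/251.6000
= 32.8822/251.6000
= 0.1307
= 13.07%

(Intermediate values are shown rounded; full precision is carried through to the final answer.)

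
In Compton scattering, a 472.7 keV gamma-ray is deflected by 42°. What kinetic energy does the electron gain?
90.7523 keV

By energy conservation: K_e = E_initial - E_final

First find the scattered photon energy:
Initial wavelength: λ = hc/E = 2.6229 pm
Compton shift: Δλ = λ_C(1 - cos(42°)) = 0.6232 pm
Final wavelength: λ' = 2.6229 + 0.6232 = 3.2461 pm
Final photon energy: E' = hc/λ' = 381.9477 keV

Electron kinetic energy:
K_e = E - E' = 472.7000 - 381.9477 = 90.7523 keV

(Intermediate values are shown rounded; full precision is carried through to the final answer.)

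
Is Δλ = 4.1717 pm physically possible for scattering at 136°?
Yes, consistent

Calculate the expected shift for θ = 136°:

Δλ_expected = λ_C(1 - cos(136°))
Δλ_expected = 2.4263 × (1 - cos(136°))
Δλ_expected = 2.4263 × 1.7193
Δλ_expected = 4.1717 pm

Given shift: 4.1717 pm
Expected shift: 4.1717 pm
Difference: 0.0000 pm

The values match. This is consistent with Compton scattering at the stated angle.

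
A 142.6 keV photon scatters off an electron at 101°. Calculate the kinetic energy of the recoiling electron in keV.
35.5677 keV

By energy conservation: K_e = E_initial - E_final

First find the scattered photon energy:
Initial wavelength: λ = hc/E = 8.6945 pm
Compton shift: Δλ = λ_C(1 - cos(101°)) = 2.8893 pm
Final wavelength: λ' = 8.6945 + 2.8893 = 11.5838 pm
Final photon energy: E' = hc/λ' = 107.0323 keV

Electron kinetic energy:
K_e = E - E' = 142.6000 - 107.0323 = 35.5677 keV

(Intermediate values are shown rounded; full precision is carried through to the final answer.)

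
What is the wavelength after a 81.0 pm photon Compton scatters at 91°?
83.4687 pm

Using the Compton scattering formula:
λ' = λ + Δλ = λ + λ_C(1 - cos θ)

Given:
- Initial wavelength λ = 81.0 pm
- Scattering angle θ = 91°
- Compton wavelength λ_C ≈ 2.4263 pm

Calculate the shift:
Δλ = 2.4263 × (1 - cos(91°))
Δλ = 2.4263 × 1.0175
Δλ = 2.4687 pm

Final wavelength:
λ' = 81.0 + 2.4687 = 83.4687 pm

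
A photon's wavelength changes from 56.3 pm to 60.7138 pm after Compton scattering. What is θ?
145.00°

First find the wavelength shift:
Δλ = λ' - λ = 60.7138 - 56.3 = 4.4138 pm

Using Δλ = λ_C(1 - cos θ), with λ_C = h/(m_e·c) ≈ 2.42631024 pm:
cos θ = 1 - Δλ/λ_C
cos θ = 1 - 4.4138/2.42631024
cos θ = -0.819141

θ = arccos(-0.819141)
θ = 145.00°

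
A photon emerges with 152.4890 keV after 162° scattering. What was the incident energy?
364.9998 keV

Convert final energy to wavelength (hc ≈ 1239.842 keV·pm):
λ' = hc/E' = 1239.842 / 152.4890 = 8.1307 pm

Calculate the Compton shift:
Δλ = λ_C(1 - cos(162°))
Δλ = 2.4263 × (1 - cos(162°))
Δλ = 4.7339 pm

Initial wavelength:
λ = λ' - Δλ = 8.1307 - 4.7339 = 3.3968 pm

Initial energy:
E = hc/λ = 1239.842 / 3.3968 = 364.9998 keV

(Intermediate values are shown rounded; full precision is carried through to the final answer.)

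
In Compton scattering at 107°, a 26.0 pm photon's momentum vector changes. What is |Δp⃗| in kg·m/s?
3.8802e-23 kg·m/s

Photon momentum magnitude is p = h/λ.

Initial momentum:
p₀ = h/λ = 6.6261e-34/2.6000e-11 = 2.5485e-23 kg·m/s

After scattering:
λ' = λ + Δλ = 26.0 + 3.1357 = 29.1357 pm
p' = h/λ' = 6.6261e-34/2.9136e-11 = 2.2742e-23 kg·m/s

Momentum is a vector; the scattered photon's direction makes angle θ = 107° with the incident direction. The magnitude of the vector change Δp⃗ = p⃗₀ − p⃗' is found from the law of cosines:
|Δp⃗|² = p₀² + p'² − 2p₀p'cos θ
|Δp⃗|² = (2.5485e-23)² + (2.2742e-23)² − 2·2.5485e-23·2.2742e-23·cos(107°)
|Δp⃗| = 3.8802e-23 kg·m/s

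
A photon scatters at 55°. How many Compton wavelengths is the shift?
0.4264 λ_C

The Compton shift formula is:
Δλ = λ_C(1 - cos θ)

Dividing both sides by λ_C:
Δλ/λ_C = 1 - cos θ

For θ = 55°:
Δλ/λ_C = 1 - cos(55°)
Δλ/λ_C = 1 - 0.5736
Δλ/λ_C = 0.4264

This means the shift is 0.4264 × λ_C = 1.0346 pm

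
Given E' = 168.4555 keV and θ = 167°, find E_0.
482.4997 keV

Convert final energy to wavelength (hc ≈ 1239.842 keV·pm):
λ' = hc/E' = 1239.842 / 168.4555 = 7.3601 pm

Calculate the Compton shift:
Δλ = λ_C(1 - cos(167°))
Δλ = 2.4263 × (1 - cos(167°))
Δλ = 4.7904 pm

Initial wavelength:
λ = λ' - Δλ = 7.3601 - 4.7904 = 2.5696 pm

Initial energy:
E = hc/λ = 1239.842 / 2.5696 = 482.4997 keV

(Intermediate values are shown rounded; full precision is carried through to the final answer.)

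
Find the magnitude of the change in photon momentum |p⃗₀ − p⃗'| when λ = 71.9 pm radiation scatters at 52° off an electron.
8.0287e-24 kg·m/s

Photon momentum magnitude is p = h/λ.

Initial momentum:
p₀ = h/λ = 6.6261e-34/7.1900e-11 = 9.2157e-24 kg·m/s

After scattering:
λ' = λ + Δλ = 71.9 + 0.9325 = 72.8325 pm
p' = h/λ' = 6.6261e-34/7.2833e-11 = 9.0977e-24 kg·m/s

Momentum is a vector; the scattered photon's direction makes angle θ = 52° with the incident direction. The magnitude of the vector change Δp⃗ = p⃗₀ − p⃗' is found from the law of cosines:
|Δp⃗|² = p₀² + p'² − 2p₀p'cos θ
|Δp⃗|² = (9.2157e-24)² + (9.0977e-24)² − 2·9.2157e-24·9.0977e-24·cos(52°)
|Δp⃗| = 8.0287e-24 kg·m/s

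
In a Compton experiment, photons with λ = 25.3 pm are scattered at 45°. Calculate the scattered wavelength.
26.0106 pm

Using the Compton scattering formula:
λ' = λ + Δλ = λ + λ_C(1 - cos θ)

Given:
- Initial wavelength λ = 25.3 pm
- Scattering angle θ = 45°
- Compton wavelength λ_C ≈ 2.4263 pm

Calculate the shift:
Δλ = 2.4263 × (1 - cos(45°))
Δλ = 2.4263 × 0.2929
Δλ = 0.7106 pm

Final wavelength:
λ' = 25.3 + 0.7106 = 26.0106 pm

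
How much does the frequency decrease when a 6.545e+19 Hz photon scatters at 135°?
3.108e+19 Hz (decrease)

Convert frequency to wavelength (c = 299792458 m/s):
λ₀ = c/f₀ = 299792458/6.545e+19 = 4.5804806e-12 m = 4.5805 pm

Calculate Compton shift:
Δλ = λ_C(1 - cos(135°)) = 4.1420 pm

Final wavelength:
λ' = λ₀ + Δλ = 4.5805 + 4.1420 = 8.7225 pm

Final frequency:
f' = c/λ' = 299792458/8.7224513e-12 = 3.4370207e+19 Hz

Frequency shift (decrease):
Δf = f₀ - f' = 6.545e+19 - 3.4370207e+19 = 3.108e+19 Hz

(Intermediate values are shown rounded; full precision is carried through to the final answer.)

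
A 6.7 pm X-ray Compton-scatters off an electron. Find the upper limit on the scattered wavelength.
11.5526 pm (at θ = 180°)

The Compton shift is Δλ = λ_C(1 − cos θ).

Since cos θ ranges from −1 to 1, the factor (1 − cos θ) ranges from 0 to 2; the maximum shift occurs at θ = 180° (backscattering):
Δλ_max = 2λ_C = 2 × 2.4263 pm = 4.8526 pm

Maximum scattered wavelength:
λ'_max = λ₀ + Δλ_max = 6.7 + 4.8526 = 11.5526 pm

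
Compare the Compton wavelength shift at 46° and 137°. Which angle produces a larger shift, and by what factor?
137° produces the larger shift by a factor of 5.670

Calculate both shifts using Δλ = λ_C(1 - cos θ):

For θ₁ = 46°:
Δλ₁ = 2.4263 × (1 - cos(46°))
Δλ₁ = 2.4263 × 0.3053
Δλ₁ = 0.7409 pm

For θ₂ = 137°:
Δλ₂ = 2.4263 × (1 - cos(137°))
Δλ₂ = 2.4263 × 1.7314
Δλ₂ = 4.2008 pm

The 137° angle produces the larger shift.
Ratio: 4.2008/0.7409 = 5.670

(Intermediate values are shown rounded; full precision is carried through to the final answer.)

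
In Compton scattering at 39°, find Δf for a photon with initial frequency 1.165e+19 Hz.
2.398e+17 Hz (decrease)

Convert frequency to wavelength (c = 299792458 m/s):
λ₀ = c/f₀ = 299792458/1.165e+19 = 2.5733258e-11 m = 25.7333 pm

Calculate Compton shift:
Δλ = λ_C(1 - cos(39°)) = 0.5407 pm

Final wavelength:
λ' = λ₀ + Δλ = 25.7333 + 0.5407 = 26.2740 pm

Final frequency:
f' = c/λ' = 299792458/2.6273971e-11 = 1.1410245e+19 Hz

Frequency shift (decrease):
Δf = f₀ - f' = 1.165e+19 - 1.1410245e+19 = 2.398e+17 Hz

(Intermediate values are shown rounded; full precision is carried through to the final answer.)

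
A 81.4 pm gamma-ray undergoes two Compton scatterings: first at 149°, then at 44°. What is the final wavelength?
86.5870 pm

Apply Compton shift twice:

First scattering at θ₁ = 149°:
Δλ₁ = λ_C(1 - cos(149°))
Δλ₁ = 2.4263 × 1.8572
Δλ₁ = 4.5061 pm

After first scattering:
λ₁ = 81.4 + 4.5061 = 85.9061 pm

Second scattering at θ₂ = 44°:
Δλ₂ = λ_C(1 - cos(44°))
Δλ₂ = 2.4263 × 0.2807
Δλ₂ = 0.6810 pm

Final wavelength:
λ₂ = 85.9061 + 0.6810 = 86.5870 pm

Total shift: Δλ_total = 4.5061 + 0.6810 = 5.1870 pm

(Intermediate values are shown rounded; full precision is carried through to the final answer.)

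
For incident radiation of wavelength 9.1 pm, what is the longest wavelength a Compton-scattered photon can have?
13.9526 pm (at θ = 180°)

The Compton shift is Δλ = λ_C(1 − cos θ).

Since cos θ ranges from −1 to 1, the factor (1 − cos θ) ranges from 0 to 2; the maximum shift occurs at θ = 180° (backscattering):
Δλ_max = 2λ_C = 2 × 2.4263 pm = 4.8526 pm

Maximum scattered wavelength:
λ'_max = λ₀ + Δλ_max = 9.1 + 4.8526 = 13.9526 pm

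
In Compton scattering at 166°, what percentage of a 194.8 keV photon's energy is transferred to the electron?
0.4289 (or 42.89%)

Calculate initial and final photon energies:

Initial: E₀ = 194.8 keV → λ₀ = 6.3647 pm
Compton shift: Δλ = 4.7805 pm
Final wavelength: λ' = 11.1452 pm
Final energy: E' = 111.2441 keV

Fractional energy loss:
(E₀ - E')/E₀ = (194.8000 - 111.2441)/194.8000
= 83.5559/194.8000
= 0.4289
= 42.89%

(Intermediate values are shown rounded; full precision is carried through to the final answer.)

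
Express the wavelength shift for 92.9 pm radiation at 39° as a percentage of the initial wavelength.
0.5820%

Calculate the Compton shift:
Δλ = λ_C(1 - cos(39°))
Δλ = 2.4263 × (1 - cos(39°))
Δλ = 2.4263 × 0.2229
Δλ = 0.5407 pm

Percentage change:
(Δλ/λ₀) × 100 = (0.5407/92.9) × 100
= 0.5820%

(Intermediate values are shown rounded; full precision is carried through to the final answer.)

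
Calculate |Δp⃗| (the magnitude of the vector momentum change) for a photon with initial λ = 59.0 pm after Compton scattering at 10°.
1.9570e-24 kg·m/s

Photon momentum magnitude is p = h/λ.

Initial momentum:
p₀ = h/λ = 6.6261e-34/5.9000e-11 = 1.1231e-23 kg·m/s

After scattering:
λ' = λ + Δλ = 59.0 + 0.0369 = 59.0369 pm
p' = h/λ' = 6.6261e-34/5.9037e-11 = 1.1224e-23 kg·m/s

Momentum is a vector; the scattered photon's direction makes angle θ = 10° with the incident direction. The magnitude of the vector change Δp⃗ = p⃗₀ − p⃗' is found from the law of cosines:
|Δp⃗|² = p₀² + p'² − 2p₀p'cos θ
|Δp⃗|² = (1.1231e-23)² + (1.1224e-23)² − 2·1.1231e-23·1.1224e-23·cos(10°)
|Δp⃗| = 1.9570e-24 kg·m/s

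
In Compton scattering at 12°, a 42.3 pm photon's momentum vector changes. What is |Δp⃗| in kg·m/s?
3.2728e-24 kg·m/s

Photon momentum magnitude is p = h/λ.

Initial momentum:
p₀ = h/λ = 6.6261e-34/4.2300e-11 = 1.5664e-23 kg·m/s

After scattering:
λ' = λ + Δλ = 42.3 + 0.0530 = 42.3530 pm
p' = h/λ' = 6.6261e-34/4.2353e-11 = 1.5645e-23 kg·m/s

Momentum is a vector; the scattered photon's direction makes angle θ = 12° with the incident direction. The magnitude of the vector change Δp⃗ = p⃗₀ − p⃗' is found from the law of cosines:
|Δp⃗|² = p₀² + p'² − 2p₀p'cos θ
|Δp⃗|² = (1.5664e-23)² + (1.5645e-23)² − 2·1.5664e-23·1.5645e-23·cos(12°)
|Δp⃗| = 3.2728e-24 kg·m/s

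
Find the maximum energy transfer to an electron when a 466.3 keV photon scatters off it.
301.2411 keV

Maximum energy transfer occurs at θ = 180° (backscattering).

Initial photon: E₀ = 466.3 keV → λ₀ = 2.6589 pm

Maximum Compton shift (at 180°):
Δλ_max = 2λ_C = 2 × 2.4263 = 4.8526 pm

Final wavelength:
λ' = 2.6589 + 4.8526 = 7.5115 pm

Minimum photon energy (maximum energy to electron):
E'_min = hc/λ' = 165.0589 keV

Maximum electron kinetic energy:
K_max = E₀ - E'_min = 466.3000 - 165.0589 = 301.2411 keV

(Intermediate values are shown rounded; full precision is carried through to the final answer.)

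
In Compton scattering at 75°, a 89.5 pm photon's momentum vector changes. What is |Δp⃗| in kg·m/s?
8.9258e-24 kg·m/s

Photon momentum magnitude is p = h/λ.

Initial momentum:
p₀ = h/λ = 6.6261e-34/8.9500e-11 = 7.4034e-24 kg·m/s

After scattering:
λ' = λ + Δλ = 89.5 + 1.7983 = 91.2983 pm
p' = h/λ' = 6.6261e-34/9.1298e-11 = 7.2576e-24 kg·m/s

Momentum is a vector; the scattered photon's direction makes angle θ = 75° with the incident direction. The magnitude of the vector change Δp⃗ = p⃗₀ − p⃗' is found from the law of cosines:
|Δp⃗|² = p₀² + p'² − 2p₀p'cos θ
|Δp⃗|² = (7.4034e-24)² + (7.2576e-24)² − 2·7.4034e-24·7.2576e-24·cos(75°)
|Δp⃗| = 8.9258e-24 kg·m/s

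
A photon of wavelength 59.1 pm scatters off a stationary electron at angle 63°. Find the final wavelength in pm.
60.4248 pm

Using the Compton scattering formula:
λ' = λ + Δλ = λ + λ_C(1 - cos θ)

Given:
- Initial wavelength λ = 59.1 pm
- Scattering angle θ = 63°
- Compton wavelength λ_C ≈ 2.4263 pm

Calculate the shift:
Δλ = 2.4263 × (1 - cos(63°))
Δλ = 2.4263 × 0.5460
Δλ = 1.3248 pm

Final wavelength:
λ' = 59.1 + 1.3248 = 60.4248 pm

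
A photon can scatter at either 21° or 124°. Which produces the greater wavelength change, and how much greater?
124° produces the larger shift by a factor of 23.475

Calculate both shifts using Δλ = λ_C(1 - cos θ):

For θ₁ = 21°:
Δλ₁ = 2.4263 × (1 - cos(21°))
Δλ₁ = 2.4263 × 0.0664
Δλ₁ = 0.1612 pm

For θ₂ = 124°:
Δλ₂ = 2.4263 × (1 - cos(124°))
Δλ₂ = 2.4263 × 1.5592
Δλ₂ = 3.7831 pm

The 124° angle produces the larger shift.
Ratio: 3.7831/0.1612 = 23.475

(Intermediate values are shown rounded; full precision is carried through to the final answer.)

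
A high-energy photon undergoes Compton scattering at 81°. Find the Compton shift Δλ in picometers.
2.0468 pm

Using the Compton scattering formula:
Δλ = λ_C(1 - cos θ)

where λ_C = h/(m_e·c) ≈ 2.4263 pm is the Compton wavelength of an electron.

For θ = 81°:
cos(81°) = 0.1564
1 - cos(81°) = 0.8436

Δλ = 2.4263 × 0.8436
Δλ = 2.0468 pm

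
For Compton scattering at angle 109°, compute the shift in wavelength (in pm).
3.2162 pm

Using the Compton scattering formula:
Δλ = λ_C(1 - cos θ)

where λ_C = h/(m_e·c) ≈ 2.4263 pm is the Compton wavelength of an electron.

For θ = 109°:
cos(109°) = -0.3256
1 - cos(109°) = 1.3256

Δλ = 2.4263 × 1.3256
Δλ = 3.2162 pm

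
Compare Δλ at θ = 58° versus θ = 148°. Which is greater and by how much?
148° produces the larger shift by a factor of 3.931

Calculate both shifts using Δλ = λ_C(1 - cos θ):

For θ₁ = 58°:
Δλ₁ = 2.4263 × (1 - cos(58°))
Δλ₁ = 2.4263 × 0.4701
Δλ₁ = 1.1406 pm

For θ₂ = 148°:
Δλ₂ = 2.4263 × (1 - cos(148°))
Δλ₂ = 2.4263 × 1.8480
Δλ₂ = 4.4839 pm

The 148° angle produces the larger shift.
Ratio: 4.4839/1.1406 = 3.931

(Intermediate values are shown rounded; full precision is carried through to the final answer.)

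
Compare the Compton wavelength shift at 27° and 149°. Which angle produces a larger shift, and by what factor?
149° produces the larger shift by a factor of 17.039

Calculate both shifts using Δλ = λ_C(1 - cos θ):

For θ₁ = 27°:
Δλ₁ = 2.4263 × (1 - cos(27°))
Δλ₁ = 2.4263 × 0.1090
Δλ₁ = 0.2645 pm

For θ₂ = 149°:
Δλ₂ = 2.4263 × (1 - cos(149°))
Δλ₂ = 2.4263 × 1.8572
Δλ₂ = 4.5061 pm

The 149° angle produces the larger shift.
Ratio: 4.5061/0.2645 = 17.039

(Intermediate values are shown rounded; full precision is carried through to the final answer.)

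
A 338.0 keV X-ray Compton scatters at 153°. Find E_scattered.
150.1685 keV

First convert energy to wavelength:
λ = hc/E, with hc ≈ 1239.842 keV·pm (i.e. 1239.842 eV·nm)

For E = 338.0 keV = 338000 eV:
λ = 1239.842 keV·pm / 338.0 keV
λ = 3.6682 pm

Calculate the Compton shift:
Δλ = λ_C(1 - cos(153°)) = 2.4263 × 1.8910
Δλ = 4.5882 pm

Final wavelength:
λ' = 3.6682 + 4.5882 = 8.2563 pm

Final energy:
E' = hc/λ' = 1239.842 / 8.2563 = 150.1685 keV

(Intermediate values are shown rounded; full precision is carried through to the final answer.)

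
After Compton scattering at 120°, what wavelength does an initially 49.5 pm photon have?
53.1395 pm

Using the Compton formula: λ' = λ + λ_C(1 − cos θ)

For θ = 120°, cos θ = -1/2 (exact) = -0.5000, so:
1 − cos 120° = 1 − (-1/2) = 1.5000

Δλ = λ_C × 1.5000 = 2.4263 × 1.5000 = 3.6395 pm

λ' = 49.5 + 3.6395 = 53.1395 pm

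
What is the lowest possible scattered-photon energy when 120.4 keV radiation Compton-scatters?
81.8361 keV (at θ = 180°)

The scattered photon has minimum energy when its wavelength is maximum, i.e., when the Compton shift Δλ = λ_C(1 − cos θ) is maximum. This occurs at θ = 180° (backscattering), giving Δλ_max = 2λ_C = 4.8526 pm.

Initial wavelength: λ₀ = hc/E₀ = 10.2977 pm
Maximum final wavelength: λ'_max = λ₀ + 2λ_C = 10.2977 + 4.8526 = 15.1503 pm
Minimum final energy: E'_min = hc/λ'_max = 81.8361 keV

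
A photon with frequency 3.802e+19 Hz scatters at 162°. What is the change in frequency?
1.426e+19 Hz (decrease)

Convert frequency to wavelength (c = 299792458 m/s):
λ₀ = c/f₀ = 299792458/3.802e+19 = 7.8851251e-12 m = 7.8851 pm

Calculate Compton shift:
Δλ = λ_C(1 - cos(162°)) = 4.7339 pm

Final wavelength:
λ' = λ₀ + Δλ = 7.8851 + 4.7339 = 12.6190 pm

Final frequency:
f' = c/λ' = 299792458/1.2618994e-11 = 2.3757240e+19 Hz

Frequency shift (decrease):
Δf = f₀ - f' = 3.802e+19 - 2.3757240e+19 = 1.426e+19 Hz

(Intermediate values are shown rounded; full precision is carried through to the final answer.)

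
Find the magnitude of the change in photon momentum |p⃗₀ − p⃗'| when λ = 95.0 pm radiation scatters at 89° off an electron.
9.6585e-24 kg·m/s

Photon momentum magnitude is p = h/λ.

Initial momentum:
p₀ = h/λ = 6.6261e-34/9.5000e-11 = 6.9748e-24 kg·m/s

After scattering:
λ' = λ + Δλ = 95.0 + 2.3840 = 97.3840 pm
p' = h/λ' = 6.6261e-34/9.7384e-11 = 6.8041e-24 kg·m/s

Momentum is a vector; the scattered photon's direction makes angle θ = 89° with the incident direction. The magnitude of the vector change Δp⃗ = p⃗₀ − p⃗' is found from the law of cosines:
|Δp⃗|² = p₀² + p'² − 2p₀p'cos θ
|Δp⃗|² = (6.9748e-24)² + (6.8041e-24)² − 2·6.9748e-24·6.8041e-24·cos(89°)
|Δp⃗| = 9.6585e-24 kg·m/s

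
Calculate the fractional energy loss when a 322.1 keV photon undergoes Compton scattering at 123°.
0.4933 (or 49.33%)

Calculate initial and final photon energies:

Initial: E₀ = 322.1 keV → λ₀ = 3.8492 pm
Compton shift: Δλ = 3.7478 pm
Final wavelength: λ' = 7.5970 pm
Final energy: E' = 163.2011 keV

Fractional energy loss:
(E₀ - E')/E₀ = (322.1000 - 163.2011)/322.1000
= 158.8989/322.1000
= 0.4933
= 49.33%

(Intermediate values are shown rounded; full precision is carried through to the final answer.)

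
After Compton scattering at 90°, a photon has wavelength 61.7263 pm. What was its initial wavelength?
59.3000 pm

From λ' = λ + Δλ, we have λ = λ' - Δλ

First calculate the Compton shift:
Δλ = λ_C(1 - cos θ)
Δλ = 2.4263 × (1 - cos(90°))
Δλ = 2.4263 × 1.0000
Δλ = 2.4263 pm

Initial wavelength:
λ = λ' - Δλ
λ = 61.7263 - 2.4263
λ = 59.3000 pm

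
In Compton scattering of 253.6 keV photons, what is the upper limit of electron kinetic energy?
126.3269 keV

Maximum energy transfer occurs at θ = 180° (backscattering).

Initial photon: E₀ = 253.6 keV → λ₀ = 4.8890 pm

Maximum Compton shift (at 180°):
Δλ_max = 2λ_C = 2 × 2.4263 = 4.8526 pm

Final wavelength:
λ' = 4.8890 + 4.8526 = 9.7416 pm

Minimum photon energy (maximum energy to electron):
E'_min = hc/λ' = 127.2731 keV

Maximum electron kinetic energy:
K_max = E₀ - E'_min = 253.6000 - 127.2731 = 126.3269 keV

(Intermediate values are shown rounded; full precision is carried through to the final answer.)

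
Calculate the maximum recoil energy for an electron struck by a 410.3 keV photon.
252.8480 keV

Maximum energy transfer occurs at θ = 180° (backscattering).

Initial photon: E₀ = 410.3 keV → λ₀ = 3.0218 pm

Maximum Compton shift (at 180°):
Δλ_max = 2λ_C = 2 × 2.4263 = 4.8526 pm

Final wavelength:
λ' = 3.0218 + 4.8526 = 7.8744 pm

Minimum photon energy (maximum energy to electron):
E'_min = hc/λ' = 157.4520 keV

Maximum electron kinetic energy:
K_max = E₀ - E'_min = 410.3000 - 157.4520 = 252.8480 keV

(Intermediate values are shown rounded; full precision is carried through to the final answer.)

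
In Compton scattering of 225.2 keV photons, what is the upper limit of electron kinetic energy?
105.5026 keV

Maximum energy transfer occurs at θ = 180° (backscattering).

Initial photon: E₀ = 225.2 keV → λ₀ = 5.5055 pm

Maximum Compton shift (at 180°):
Δλ_max = 2λ_C = 2 × 2.4263 = 4.8526 pm

Final wavelength:
λ' = 5.5055 + 4.8526 = 10.3581 pm

Minimum photon energy (maximum energy to electron):
E'_min = hc/λ' = 119.6974 keV

Maximum electron kinetic energy:
K_max = E₀ - E'_min = 225.2000 - 119.6974 = 105.5026 keV

(Intermediate values are shown rounded; full precision is carried through to the final answer.)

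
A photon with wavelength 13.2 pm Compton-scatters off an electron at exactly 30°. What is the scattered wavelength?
13.5251 pm

Using the Compton formula: λ' = λ + λ_C(1 − cos θ)

For θ = 30°, cos θ = √3/2 (exact) ≈ 0.8660, so:
1 − cos 30° = 1 − (√3/2) ≈ 0.1340

Δλ = λ_C × 0.1340 = 2.4263 × 0.1340 = 0.3251 pm

λ' = 13.2 + 0.3251 = 13.5251 pm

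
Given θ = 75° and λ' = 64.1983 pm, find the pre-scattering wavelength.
62.4000 pm

From λ' = λ + Δλ, we have λ = λ' - Δλ

First calculate the Compton shift:
Δλ = λ_C(1 - cos θ)
Δλ = 2.4263 × (1 - cos(75°))
Δλ = 2.4263 × 0.7412
Δλ = 1.7983 pm

Initial wavelength:
λ = λ' - Δλ
λ = 64.1983 - 1.7983
λ = 62.4000 pm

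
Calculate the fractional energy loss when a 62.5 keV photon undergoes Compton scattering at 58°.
0.0544 (or 5.44%)

Calculate initial and final photon energies:

Initial: E₀ = 62.5 keV → λ₀ = 19.8375 pm
Compton shift: Δλ = 1.1406 pm
Final wavelength: λ' = 20.9780 pm
Final energy: E' = 59.1019 keV

Fractional energy loss:
(E₀ - E')/E₀ = (62.5000 - 59.1019)/62.5000
= 3.3981/62.5000
= 0.0544
= 5.44%

(Intermediate values are shown rounded; full precision is carried through to the final answer.)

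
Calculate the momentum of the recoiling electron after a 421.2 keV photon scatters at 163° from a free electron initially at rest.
3.0853e-22 kg·m/s

The electron is initially at rest, so by conservation of momentum:
p⃗_e = p⃗₀ − p⃗'  (incident photon momentum minus scattered photon momentum)

Photon momentum magnitudes (p = h/λ = E/c):
λ₀ = hc/E₀ = 2.9436 pm → p₀ = h/λ₀ = 2.2510e-22 kg·m/s
Δλ = λ_C(1 − cos 163°) = 4.7466 pm
λ' = 7.6902 pm → p' = h/λ' = 8.6163e-23 kg·m/s

The scattered photon makes angle θ = 163° with the incident direction, so by the law of cosines:
|p⃗_e|² = p₀² + p'² − 2p₀p'cos θ
|p⃗_e|² = (2.2510e-22)² + (8.6163e-23)² − 2·2.2510e-22·8.6163e-23·cos(163°)
|p⃗_e| = 3.0853e-22 kg·m/s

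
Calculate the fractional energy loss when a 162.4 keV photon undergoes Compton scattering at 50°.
0.1020 (or 10.20%)

Calculate initial and final photon energies:

Initial: E₀ = 162.4 keV → λ₀ = 7.6345 pm
Compton shift: Δλ = 0.8667 pm
Final wavelength: λ' = 8.5012 pm
Final energy: E' = 145.8431 keV

Fractional energy loss:
(E₀ - E')/E₀ = (162.4000 - 145.8431)/162.4000
= 16.5569/162.4000
= 0.1020
= 10.20%

(Intermediate values are shown rounded; full precision is carried through to the final answer.)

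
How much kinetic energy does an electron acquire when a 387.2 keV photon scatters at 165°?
231.6758 keV

By energy conservation: K_e = E_initial - E_final

First find the scattered photon energy:
Initial wavelength: λ = hc/E = 3.2021 pm
Compton shift: Δλ = λ_C(1 - cos(165°)) = 4.7699 pm
Final wavelength: λ' = 3.2021 + 4.7699 = 7.9720 pm
Final photon energy: E' = hc/λ' = 155.5242 keV

Electron kinetic energy:
K_e = E - E' = 387.2000 - 155.5242 = 231.6758 keV

(Intermediate values are shown rounded; full precision is carried through to the final answer.)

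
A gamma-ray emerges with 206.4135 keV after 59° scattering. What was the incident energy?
256.7000 keV

Convert final energy to wavelength (hc ≈ 1239.842 keV·pm):
λ' = hc/E' = 1239.842 / 206.4135 = 6.0066 pm

Calculate the Compton shift:
Δλ = λ_C(1 - cos(59°))
Δλ = 2.4263 × (1 - cos(59°))
Δλ = 1.1767 pm

Initial wavelength:
λ = λ' - Δλ = 6.0066 - 1.1767 = 4.8299 pm

Initial energy:
E = hc/λ = 1239.842 / 4.8299 = 256.7000 keV

(Intermediate values are shown rounded; full precision is carried through to the final answer.)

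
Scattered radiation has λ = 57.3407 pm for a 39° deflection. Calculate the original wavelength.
56.8000 pm

From λ' = λ + Δλ, we have λ = λ' - Δλ

First calculate the Compton shift:
Δλ = λ_C(1 - cos θ)
Δλ = 2.4263 × (1 - cos(39°))
Δλ = 2.4263 × 0.2229
Δλ = 0.5407 pm

Initial wavelength:
λ = λ' - Δλ
λ = 57.3407 - 0.5407
λ = 56.8000 pm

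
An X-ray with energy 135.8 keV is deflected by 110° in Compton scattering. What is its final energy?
100.0997 keV

First convert energy to wavelength:
λ = hc/E, with hc ≈ 1239.842 keV·pm (i.e. 1239.842 eV·nm)

For E = 135.8 keV = 135800 eV:
λ = 1239.842 keV·pm / 135.8 keV
λ = 9.1299 pm

Calculate the Compton shift:
Δλ = λ_C(1 - cos(110°)) = 2.4263 × 1.3420
Δλ = 3.2562 pm

Final wavelength:
λ' = 9.1299 + 3.2562 = 12.3861 pm

Final energy:
E' = hc/λ' = 1239.842 / 12.3861 = 100.0997 keV

(Intermediate values are shown rounded; full precision is carried through to the final answer.)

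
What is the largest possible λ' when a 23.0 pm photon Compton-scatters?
27.8526 pm (at θ = 180°)

The Compton shift is Δλ = λ_C(1 − cos θ).

Since cos θ ranges from −1 to 1, the factor (1 − cos θ) ranges from 0 to 2; the maximum shift occurs at θ = 180° (backscattering):
Δλ_max = 2λ_C = 2 × 2.4263 pm = 4.8526 pm

Maximum scattered wavelength:
λ'_max = λ₀ + Δλ_max = 23.0 + 4.8526 = 27.8526 pm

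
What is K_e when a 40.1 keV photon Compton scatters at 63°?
1.6476 keV

By energy conservation: K_e = E_initial - E_final

First find the scattered photon energy:
Initial wavelength: λ = hc/E = 30.9188 pm
Compton shift: Δλ = λ_C(1 - cos(63°)) = 1.3248 pm
Final wavelength: λ' = 30.9188 + 1.3248 = 32.2435 pm
Final photon energy: E' = hc/λ' = 38.4524 keV

Electron kinetic energy:
K_e = E - E' = 40.1000 - 38.4524 = 1.6476 keV

(Intermediate values are shown rounded; full precision is carried through to the final answer.)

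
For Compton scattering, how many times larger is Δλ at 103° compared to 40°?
103° produces the larger shift by a factor of 5.236

Calculate both shifts using Δλ = λ_C(1 - cos θ):

For θ₁ = 40°:
Δλ₁ = 2.4263 × (1 - cos(40°))
Δλ₁ = 2.4263 × 0.2340
Δλ₁ = 0.5676 pm

For θ₂ = 103°:
Δλ₂ = 2.4263 × (1 - cos(103°))
Δλ₂ = 2.4263 × 1.2250
Δλ₂ = 2.9721 pm

The 103° angle produces the larger shift.
Ratio: 2.9721/0.5676 = 5.236

(Intermediate values are shown rounded; full precision is carried through to the final answer.)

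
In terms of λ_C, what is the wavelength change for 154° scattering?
1.8988 λ_C

The Compton shift formula is:
Δλ = λ_C(1 - cos θ)

Dividing both sides by λ_C:
Δλ/λ_C = 1 - cos θ

For θ = 154°:
Δλ/λ_C = 1 - cos(154°)
Δλ/λ_C = 1 - -0.8988
Δλ/λ_C = 1.8988

This means the shift is 1.8988 × λ_C = 4.6071 pm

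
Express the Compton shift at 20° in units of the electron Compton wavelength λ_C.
0.0603 λ_C

The Compton shift formula is:
Δλ = λ_C(1 - cos θ)

Dividing both sides by λ_C:
Δλ/λ_C = 1 - cos θ

For θ = 20°:
Δλ/λ_C = 1 - cos(20°)
Δλ/λ_C = 1 - 0.9397
Δλ/λ_C = 0.0603

This means the shift is 0.0603 × λ_C = 0.1463 pm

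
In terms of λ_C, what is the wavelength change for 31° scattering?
0.1428 λ_C

The Compton shift formula is:
Δλ = λ_C(1 - cos θ)

Dividing both sides by λ_C:
Δλ/λ_C = 1 - cos θ

For θ = 31°:
Δλ/λ_C = 1 - cos(31°)
Δλ/λ_C = 1 - 0.8572
Δλ/λ_C = 0.1428

This means the shift is 0.1428 × λ_C = 0.3466 pm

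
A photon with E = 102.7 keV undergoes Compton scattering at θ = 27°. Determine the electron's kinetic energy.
2.2015 keV

By energy conservation: K_e = E_initial - E_final

First find the scattered photon energy:
Initial wavelength: λ = hc/E = 12.0725 pm
Compton shift: Δλ = λ_C(1 - cos(27°)) = 0.2645 pm
Final wavelength: λ' = 12.0725 + 0.2645 = 12.3369 pm
Final photon energy: E' = hc/λ' = 100.4985 keV

Electron kinetic energy:
K_e = E - E' = 102.7000 - 100.4985 = 2.2015 keV

(Intermediate values are shown rounded; full precision is carried through to the final answer.)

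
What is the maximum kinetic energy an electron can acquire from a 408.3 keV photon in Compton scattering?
251.1434 keV

Maximum energy transfer occurs at θ = 180° (backscattering).

Initial photon: E₀ = 408.3 keV → λ₀ = 3.0366 pm

Maximum Compton shift (at 180°):
Δλ_max = 2λ_C = 2 × 2.4263 = 4.8526 pm

Final wavelength:
λ' = 3.0366 + 4.8526 = 7.8892 pm

Minimum photon energy (maximum energy to electron):
E'_min = hc/λ' = 157.1566 keV

Maximum electron kinetic energy:
K_max = E₀ - E'_min = 408.3000 - 157.1566 = 251.1434 keV

(Intermediate values are shown rounded; full precision is carried through to the final answer.)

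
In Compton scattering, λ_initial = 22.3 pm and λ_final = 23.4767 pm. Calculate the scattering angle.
59.00°

First find the wavelength shift:
Δλ = λ' - λ = 23.4767 - 22.3 = 1.1767 pm

Using Δλ = λ_C(1 - cos θ), with λ_C = h/(m_e·c) ≈ 2.42631024 pm:
cos θ = 1 - Δλ/λ_C
cos θ = 1 - 1.1767/2.42631024
cos θ = 0.515025

θ = arccos(0.515025)
θ = 59.00°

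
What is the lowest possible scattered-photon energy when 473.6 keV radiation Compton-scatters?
165.9644 keV (at θ = 180°)

The scattered photon has minimum energy when its wavelength is maximum, i.e., when the Compton shift Δλ = λ_C(1 − cos θ) is maximum. This occurs at θ = 180° (backscattering), giving Δλ_max = 2λ_C = 4.8526 pm.

Initial wavelength: λ₀ = hc/E₀ = 2.6179 pm
Maximum final wavelength: λ'_max = λ₀ + 2λ_C = 2.6179 + 4.8526 = 7.4705 pm
Minimum final energy: E'_min = hc/λ'_max = 165.9644 keV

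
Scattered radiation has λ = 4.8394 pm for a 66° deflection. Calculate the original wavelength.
3.4000 pm

From λ' = λ + Δλ, we have λ = λ' - Δλ

First calculate the Compton shift:
Δλ = λ_C(1 - cos θ)
Δλ = 2.4263 × (1 - cos(66°))
Δλ = 2.4263 × 0.5933
Δλ = 1.4394 pm

Initial wavelength:
λ = λ' - Δλ
λ = 4.8394 - 1.4394
λ = 3.4000 pm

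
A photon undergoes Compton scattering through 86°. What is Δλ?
2.2571 pm

Using the Compton scattering formula:
Δλ = λ_C(1 - cos θ)

where λ_C = h/(m_e·c) ≈ 2.4263 pm is the Compton wavelength of an electron.

For θ = 86°:
cos(86°) = 0.0698
1 - cos(86°) = 0.9302

Δλ = 2.4263 × 0.9302
Δλ = 2.2571 pm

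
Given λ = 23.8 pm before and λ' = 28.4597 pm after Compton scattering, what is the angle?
157.00°

First find the wavelength shift:
Δλ = λ' - λ = 28.4597 - 23.8 = 4.6597 pm

Using Δλ = λ_C(1 - cos θ), with λ_C = h/(m_e·c) ≈ 2.42631024 pm:
cos θ = 1 - Δλ/λ_C
cos θ = 1 - 4.6597/2.42631024
cos θ = -0.920488

θ = arccos(-0.920488)
θ = 157.00°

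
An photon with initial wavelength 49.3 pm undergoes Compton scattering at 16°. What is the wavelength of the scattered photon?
49.3940 pm

Using the Compton scattering formula:
λ' = λ + Δλ = λ + λ_C(1 - cos θ)

Given:
- Initial wavelength λ = 49.3 pm
- Scattering angle θ = 16°
- Compton wavelength λ_C ≈ 2.4263 pm

Calculate the shift:
Δλ = 2.4263 × (1 - cos(16°))
Δλ = 2.4263 × 0.0387
Δλ = 0.0940 pm

Final wavelength:
λ' = 49.3 + 0.0940 = 49.3940 pm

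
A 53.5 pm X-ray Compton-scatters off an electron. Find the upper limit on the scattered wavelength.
58.3526 pm (at θ = 180°)

The Compton shift is Δλ = λ_C(1 − cos θ).

Since cos θ ranges from −1 to 1, the factor (1 − cos θ) ranges from 0 to 2; the maximum shift occurs at θ = 180° (backscattering):
Δλ_max = 2λ_C = 2 × 2.4263 pm = 4.8526 pm

Maximum scattered wavelength:
λ'_max = λ₀ + Δλ_max = 53.5 + 4.8526 = 58.3526 pm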